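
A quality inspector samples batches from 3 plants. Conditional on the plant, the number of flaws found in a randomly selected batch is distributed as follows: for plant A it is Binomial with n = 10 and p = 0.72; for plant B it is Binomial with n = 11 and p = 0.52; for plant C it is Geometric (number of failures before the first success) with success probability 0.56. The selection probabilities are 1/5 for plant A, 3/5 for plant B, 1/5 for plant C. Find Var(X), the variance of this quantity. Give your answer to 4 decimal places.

7.1614

Per component, A: μ=7.2, E[X²]=53.856; B: μ=5.72, E[X²]=35.464; C: μ=0.785714, E[X²]=2.02041.
E[X] = 0.2·7.2 + 0.6·5.72 + 0.2·0.785714 = 5.02914.
E[X²] = 0.2·53.856 + 0.6·35.464 + 0.2·2.02041 = 32.4537.
Var(X) = E[X²] − (E[X])² = 32.4537 − 25.2923 = 7.1614.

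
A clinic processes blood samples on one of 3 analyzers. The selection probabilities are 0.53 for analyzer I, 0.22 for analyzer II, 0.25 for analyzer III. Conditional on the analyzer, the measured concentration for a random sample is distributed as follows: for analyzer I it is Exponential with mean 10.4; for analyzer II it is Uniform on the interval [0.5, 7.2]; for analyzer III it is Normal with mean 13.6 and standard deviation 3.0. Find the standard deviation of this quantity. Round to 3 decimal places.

8.484

Per component, I: μ=10.4, E[X²]=216.32; II: μ=3.85, E[X²]=18.5633; III: μ=13.6, E[X²]=193.96.
E[X] = 0.53·10.4 + 0.22·3.85 + 0.25·13.6 = 9.759.
E[X²] = 0.53·216.32 + 0.22·18.5633 + 0.25·193.96 = 167.224.
Var(X) = E[X²] − (E[X])² = 167.224 − 95.2381 = 71.9855.
SD(X) = √71.9855 = 8.48442.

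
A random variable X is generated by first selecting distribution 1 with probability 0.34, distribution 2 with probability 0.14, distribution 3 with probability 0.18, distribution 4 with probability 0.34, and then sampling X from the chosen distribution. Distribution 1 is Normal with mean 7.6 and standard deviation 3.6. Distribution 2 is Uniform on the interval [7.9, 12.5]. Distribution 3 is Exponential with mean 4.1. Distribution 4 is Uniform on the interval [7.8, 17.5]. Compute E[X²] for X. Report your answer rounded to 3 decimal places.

For each component E[X²] = Var + (mean)², giving 1: 70.72; 2: 105.803; 3: 33.62; 4: 167.863.
Overall E[X²] = 0.34·70.72 + 0.14·105.803 + 0.18·33.62 + 0.34·167.863 = 101.982.

101.982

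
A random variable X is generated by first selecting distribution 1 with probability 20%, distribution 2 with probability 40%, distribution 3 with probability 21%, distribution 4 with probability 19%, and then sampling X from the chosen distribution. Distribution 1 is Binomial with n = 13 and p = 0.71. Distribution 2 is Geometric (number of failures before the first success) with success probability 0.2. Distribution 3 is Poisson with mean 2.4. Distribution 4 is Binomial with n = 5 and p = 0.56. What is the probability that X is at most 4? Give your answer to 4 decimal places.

Conditional on each component, P(X ≤ 4): 1: 0.00311784; 2: 0.67232; 3: 0.904131; 4: 0.944927.
By total probability, P(X ≤ 4) = 0.2·0.00311784 + 0.4·0.67232 + 0.21·0.904131 + 0.19·0.944927 = 0.638955.

0.6390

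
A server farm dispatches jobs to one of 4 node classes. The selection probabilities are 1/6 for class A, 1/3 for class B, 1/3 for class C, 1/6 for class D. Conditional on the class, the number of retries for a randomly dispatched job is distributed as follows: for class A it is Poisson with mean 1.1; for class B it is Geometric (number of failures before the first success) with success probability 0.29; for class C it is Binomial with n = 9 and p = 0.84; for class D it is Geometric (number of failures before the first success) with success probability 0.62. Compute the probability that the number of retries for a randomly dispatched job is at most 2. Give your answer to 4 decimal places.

Conditional on each class, P(X ≤ 2): A: 0.900416; B: 0.642089; C: 7.15026e-05; D: 0.945128.
By total probability, P(X ≤ 2) = 0.166667·0.900416 + 0.333333·0.642089 + 0.333333·7.15026e-05 + 0.166667·0.945128 = 0.521644.

0.5216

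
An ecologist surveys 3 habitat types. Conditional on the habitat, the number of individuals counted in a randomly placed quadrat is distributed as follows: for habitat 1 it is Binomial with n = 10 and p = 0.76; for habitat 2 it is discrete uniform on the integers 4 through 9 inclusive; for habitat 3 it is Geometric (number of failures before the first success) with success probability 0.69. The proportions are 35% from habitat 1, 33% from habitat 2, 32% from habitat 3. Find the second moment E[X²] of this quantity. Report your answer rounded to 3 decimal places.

36.032

For each component E[X²] = Var + (mean)², giving 1: 59.584; 2: 45.1667; 3: 0.852972.
Overall E[X²] = 0.35·59.584 + 0.33·45.1667 + 0.32·0.852972 = 36.0324.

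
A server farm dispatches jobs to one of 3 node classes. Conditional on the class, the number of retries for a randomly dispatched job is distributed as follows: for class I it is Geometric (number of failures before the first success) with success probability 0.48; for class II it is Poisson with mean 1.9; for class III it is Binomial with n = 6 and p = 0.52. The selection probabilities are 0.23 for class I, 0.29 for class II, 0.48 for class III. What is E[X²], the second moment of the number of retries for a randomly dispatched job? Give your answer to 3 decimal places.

7.778

For each component E[X²] = Var + (mean)², giving I: 3.43056; II: 5.51; III: 11.232.
Overall E[X²] = 0.23·3.43056 + 0.29·5.51 + 0.48·11.232 = 7.77829.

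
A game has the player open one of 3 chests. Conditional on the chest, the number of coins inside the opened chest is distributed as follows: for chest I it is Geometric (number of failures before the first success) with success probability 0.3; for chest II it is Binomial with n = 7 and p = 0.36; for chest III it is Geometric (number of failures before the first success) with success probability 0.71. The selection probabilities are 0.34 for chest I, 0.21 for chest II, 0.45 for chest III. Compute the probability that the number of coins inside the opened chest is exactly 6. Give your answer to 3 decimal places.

0.014

Conditional on each chest, P(X = 6): I: 0.0352947; II: 0.00975198; III: 0.000422325.
By total probability, P(X = 6) = 0.34·0.0352947 + 0.21·0.00975198 + 0.45·0.000422325 = 0.0142382.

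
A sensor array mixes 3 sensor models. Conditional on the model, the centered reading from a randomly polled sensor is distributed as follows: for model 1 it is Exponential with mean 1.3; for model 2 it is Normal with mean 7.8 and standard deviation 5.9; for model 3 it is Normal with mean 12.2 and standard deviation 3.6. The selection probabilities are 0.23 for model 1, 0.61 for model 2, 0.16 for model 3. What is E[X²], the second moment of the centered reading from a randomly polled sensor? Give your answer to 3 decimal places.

85.012

For each component E[X²] = Var + (mean)², giving 1: 3.38; 2: 95.65; 3: 161.8.
Overall E[X²] = 0.23·3.38 + 0.61·95.65 + 0.16·161.8 = 85.0119.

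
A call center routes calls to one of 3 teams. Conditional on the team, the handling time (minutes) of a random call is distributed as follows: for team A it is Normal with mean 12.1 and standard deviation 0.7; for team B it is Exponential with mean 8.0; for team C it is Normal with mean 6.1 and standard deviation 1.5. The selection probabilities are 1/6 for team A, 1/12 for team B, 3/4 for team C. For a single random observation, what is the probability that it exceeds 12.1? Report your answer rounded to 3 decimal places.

0.102

Conditional on each team, P(X > 12.1): A: 0.5; B: 0.220358; C: 3.16712e-05.
By total probability, P(X > 12.1) = 0.166667·0.5 + 0.0833333·0.220358 + 0.75·3.16712e-05 = 0.10172.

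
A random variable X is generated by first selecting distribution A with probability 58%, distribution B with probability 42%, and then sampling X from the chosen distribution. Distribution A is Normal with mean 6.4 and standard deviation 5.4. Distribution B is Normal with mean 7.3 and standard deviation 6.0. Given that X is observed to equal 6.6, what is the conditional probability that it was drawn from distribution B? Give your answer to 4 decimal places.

0.3931

Likelihoods f(6.6 | ·): A: 0.0738275; B: 0.0660394.
Posterior ∝ prior × likelihood. Numerator for B: 0.42·0.0660394 = 0.0277366.
Normalizing constant: 0.58·0.0738275 + 0.42·0.0660394 = 0.0705565.
P(B | observation) = 0.0277366 / 0.0705565 = 0.393111.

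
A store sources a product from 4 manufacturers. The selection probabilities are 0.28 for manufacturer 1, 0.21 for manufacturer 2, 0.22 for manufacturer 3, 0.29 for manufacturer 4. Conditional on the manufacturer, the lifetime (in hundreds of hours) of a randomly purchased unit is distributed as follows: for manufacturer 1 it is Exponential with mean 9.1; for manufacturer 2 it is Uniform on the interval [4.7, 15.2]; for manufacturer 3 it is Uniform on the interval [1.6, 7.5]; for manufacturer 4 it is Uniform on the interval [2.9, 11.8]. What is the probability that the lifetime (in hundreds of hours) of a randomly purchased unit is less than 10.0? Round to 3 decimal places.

Conditional on each manufacturer, P(X < 10.0): 1: 0.666763; 2: 0.504762; 3: 1; 4: 0.797753.
By total probability, P(X < 10.0) = 0.28·0.666763 + 0.21·0.504762 + 0.22·1 + 0.29·0.797753 = 0.744042.

0.744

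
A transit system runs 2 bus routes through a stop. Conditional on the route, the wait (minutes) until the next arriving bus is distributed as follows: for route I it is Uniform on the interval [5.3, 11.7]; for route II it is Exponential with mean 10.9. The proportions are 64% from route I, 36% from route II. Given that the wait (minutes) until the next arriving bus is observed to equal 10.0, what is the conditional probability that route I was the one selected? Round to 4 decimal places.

0.8834

Likelihoods f(10.0 | ·): I: 0.15625; II: 0.0366554.
Posterior ∝ prior × likelihood. Numerator for I: 0.64·0.15625 = 0.1.
Normalizing constant: 0.64·0.15625 + 0.36·0.0366554 = 0.113196.
P(I | observation) = 0.1 / 0.113196 = 0.883424.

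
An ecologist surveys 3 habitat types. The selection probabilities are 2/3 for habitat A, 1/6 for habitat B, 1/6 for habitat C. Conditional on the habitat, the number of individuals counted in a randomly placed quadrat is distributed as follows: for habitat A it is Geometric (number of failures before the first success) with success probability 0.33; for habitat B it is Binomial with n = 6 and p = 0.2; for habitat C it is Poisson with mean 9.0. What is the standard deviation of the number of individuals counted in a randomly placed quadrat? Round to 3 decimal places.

3.595

Per component, A: μ=2.0303, E[X²]=10.2746; B: μ=1.2, E[X²]=2.4; C: μ=9, E[X²]=90.
E[X] = 0.666667·2.0303 + 0.166667·1.2 + 0.166667·9 = 3.05354.
E[X²] = 0.666667·10.2746 + 0.166667·2.4 + 0.166667·90 = 22.2497.
Var(X) = E[X²] − (E[X])² = 22.2497 − 9.32408 = 12.9256.
SD(X) = √12.9256 = 3.59522.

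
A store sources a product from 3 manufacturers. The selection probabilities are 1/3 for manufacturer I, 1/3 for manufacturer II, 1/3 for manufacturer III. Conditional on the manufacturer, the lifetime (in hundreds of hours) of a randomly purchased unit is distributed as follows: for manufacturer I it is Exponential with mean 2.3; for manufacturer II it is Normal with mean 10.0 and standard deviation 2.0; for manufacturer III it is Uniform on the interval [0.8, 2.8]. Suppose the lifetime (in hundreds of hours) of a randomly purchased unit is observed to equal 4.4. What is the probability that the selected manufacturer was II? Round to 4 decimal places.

Likelihoods f(4.4 | ·): I: 0.0641871; II: 0.00395773; III: 0.
Posterior ∝ prior × likelihood. Numerator for II: 0.333333·0.00395773 = 0.00131924.
Normalizing constant: 0.333333·0.0641871 + 0.333333·0.00395773 + 0.333333·0 = 0.022715.
P(II | observation) = 0.00131924 / 0.022715 = 0.0580781.

0.0581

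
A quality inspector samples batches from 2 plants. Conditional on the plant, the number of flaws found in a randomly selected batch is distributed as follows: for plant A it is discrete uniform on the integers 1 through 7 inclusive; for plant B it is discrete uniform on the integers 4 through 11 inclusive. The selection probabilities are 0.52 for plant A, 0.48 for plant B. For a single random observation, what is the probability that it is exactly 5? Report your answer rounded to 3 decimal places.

0.134

Conditional on each plant, P(X = 5): A: 0.142857; B: 0.125.
By total probability, P(X = 5) = 0.52·0.142857 + 0.48·0.125 = 0.134286.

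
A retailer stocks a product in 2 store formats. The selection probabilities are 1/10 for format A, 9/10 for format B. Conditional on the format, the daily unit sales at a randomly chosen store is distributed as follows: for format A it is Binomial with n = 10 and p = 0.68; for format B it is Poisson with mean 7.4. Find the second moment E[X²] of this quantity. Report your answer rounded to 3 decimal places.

60.786

For each component E[X²] = Var + (mean)², giving A: 48.416; B: 62.16.
Overall E[X²] = 0.1·48.416 + 0.9·62.16 = 60.7856.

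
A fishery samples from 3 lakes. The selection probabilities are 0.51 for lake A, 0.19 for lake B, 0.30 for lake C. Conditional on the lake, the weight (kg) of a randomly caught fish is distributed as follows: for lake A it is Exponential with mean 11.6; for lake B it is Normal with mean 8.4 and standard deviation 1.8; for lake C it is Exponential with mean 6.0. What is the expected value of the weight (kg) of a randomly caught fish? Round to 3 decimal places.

9.312

Component means — A: 11.6; B: 8.4; C: 6.
E[X] = 0.51·11.6 + 0.19·8.4 + 0.3·6 = 9.312.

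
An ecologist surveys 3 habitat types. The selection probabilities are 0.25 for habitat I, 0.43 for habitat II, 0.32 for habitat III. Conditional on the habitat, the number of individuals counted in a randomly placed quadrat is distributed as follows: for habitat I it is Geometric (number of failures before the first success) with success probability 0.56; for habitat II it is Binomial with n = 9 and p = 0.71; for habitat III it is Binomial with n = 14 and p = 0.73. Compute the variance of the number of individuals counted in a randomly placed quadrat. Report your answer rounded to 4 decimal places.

14.5459

Per component, I: μ=0.785714, E[X²]=2.02041; II: μ=6.39, E[X²]=42.6852; III: μ=10.22, E[X²]=107.208.
E[X] = 0.25·0.785714 + 0.43·6.39 + 0.32·10.22 = 6.21453.
E[X²] = 0.25·2.02041 + 0.43·42.6852 + 0.32·107.208 = 53.1662.
Var(X) = E[X²] − (E[X])² = 53.1662 − 38.6204 = 14.5459.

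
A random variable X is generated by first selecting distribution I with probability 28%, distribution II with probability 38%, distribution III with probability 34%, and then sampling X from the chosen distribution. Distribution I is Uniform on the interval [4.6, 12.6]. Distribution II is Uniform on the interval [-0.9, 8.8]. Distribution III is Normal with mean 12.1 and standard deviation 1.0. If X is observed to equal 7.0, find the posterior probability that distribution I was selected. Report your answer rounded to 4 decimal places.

Likelihoods f(7.0 | ·): I: 0.125; II: 0.103093; III: 8.97244e-07.
Posterior ∝ prior × likelihood. Numerator for I: 0.28·0.125 = 0.035.
Normalizing constant: 0.28·0.125 + 0.38·0.103093 + 0.34·8.97244e-07 = 0.0741756.
P(I | observation) = 0.035 / 0.0741756 = 0.471854.

0.4719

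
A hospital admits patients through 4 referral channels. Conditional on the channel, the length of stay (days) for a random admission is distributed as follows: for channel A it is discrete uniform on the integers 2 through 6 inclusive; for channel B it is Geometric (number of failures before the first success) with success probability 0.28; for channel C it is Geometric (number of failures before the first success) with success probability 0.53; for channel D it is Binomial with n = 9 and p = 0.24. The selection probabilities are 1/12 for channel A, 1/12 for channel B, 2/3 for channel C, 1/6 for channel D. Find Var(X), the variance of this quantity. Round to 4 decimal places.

Per component, A: μ=4, E[X²]=18; B: μ=2.57143, E[X²]=15.7959; C: μ=0.886792, E[X²]=2.45959; D: μ=2.16, E[X²]=6.3072.
E[X] = 0.0833333·4 + 0.0833333·2.57143 + 0.666667·0.886792 + 0.166667·2.16 = 1.49881.
E[X²] = 0.0833333·18 + 0.0833333·15.7959 + 0.666667·2.45959 + 0.166667·6.3072 = 5.50726.
Var(X) = E[X²] − (E[X])² = 5.50726 − 2.24644 = 3.26081.

3.2608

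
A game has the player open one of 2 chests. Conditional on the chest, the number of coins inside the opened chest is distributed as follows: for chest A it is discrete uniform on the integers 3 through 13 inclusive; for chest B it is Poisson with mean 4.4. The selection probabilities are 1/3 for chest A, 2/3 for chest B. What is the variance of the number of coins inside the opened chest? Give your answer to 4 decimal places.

Per component, A: μ=8, E[X²]=74; B: μ=4.4, E[X²]=23.76.
E[X] = 0.333333·8 + 0.666667·4.4 = 5.6.
E[X²] = 0.333333·74 + 0.666667·23.76 = 40.5067.
Var(X) = E[X²] − (E[X])² = 40.5067 − 31.36 = 9.14667.

9.1467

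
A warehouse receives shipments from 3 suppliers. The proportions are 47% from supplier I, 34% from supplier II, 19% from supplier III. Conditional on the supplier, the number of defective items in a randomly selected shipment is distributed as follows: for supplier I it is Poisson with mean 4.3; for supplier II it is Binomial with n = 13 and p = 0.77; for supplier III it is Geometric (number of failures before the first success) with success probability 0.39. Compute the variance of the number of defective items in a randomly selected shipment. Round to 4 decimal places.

14.0525

Per component, I: μ=4.3, E[X²]=22.79; II: μ=10.01, E[X²]=102.502; III: μ=1.5641, E[X²]=6.45694.
E[X] = 0.47·4.3 + 0.34·10.01 + 0.19·1.5641 = 5.72158.
E[X²] = 0.47·22.79 + 0.34·102.502 + 0.19·6.45694 = 46.7889.
Var(X) = E[X²] − (E[X])² = 46.7889 − 32.7365 = 14.0525.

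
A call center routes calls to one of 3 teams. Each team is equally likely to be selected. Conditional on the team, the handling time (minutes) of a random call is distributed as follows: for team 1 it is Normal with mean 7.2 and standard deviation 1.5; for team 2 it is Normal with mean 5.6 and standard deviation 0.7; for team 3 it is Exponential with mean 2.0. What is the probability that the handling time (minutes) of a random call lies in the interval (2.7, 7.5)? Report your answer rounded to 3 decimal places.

0.603

Conditional on each team, P(2.7 < X < 7.5): 1: 0.57791; 2: 0.996662; 3: 0.235723.
By total probability, P(2.7 < X < 7.5) = 0.333333·0.57791 + 0.333333·0.996662 + 0.333333·0.235723 = 0.603431.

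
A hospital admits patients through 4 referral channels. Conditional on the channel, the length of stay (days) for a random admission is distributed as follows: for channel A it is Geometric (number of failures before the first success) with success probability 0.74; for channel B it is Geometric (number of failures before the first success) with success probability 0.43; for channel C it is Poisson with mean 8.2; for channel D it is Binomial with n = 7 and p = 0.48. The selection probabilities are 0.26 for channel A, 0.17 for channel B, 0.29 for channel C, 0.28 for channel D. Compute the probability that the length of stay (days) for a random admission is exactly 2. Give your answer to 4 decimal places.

0.0909

Conditional on each channel, P(X = 2): A: 0.050024; B: 0.139707; C: 0.00923385; D: 0.183958.
By total probability, P(X = 2) = 0.26·0.050024 + 0.17·0.139707 + 0.29·0.00923385 + 0.28·0.183958 = 0.0909425.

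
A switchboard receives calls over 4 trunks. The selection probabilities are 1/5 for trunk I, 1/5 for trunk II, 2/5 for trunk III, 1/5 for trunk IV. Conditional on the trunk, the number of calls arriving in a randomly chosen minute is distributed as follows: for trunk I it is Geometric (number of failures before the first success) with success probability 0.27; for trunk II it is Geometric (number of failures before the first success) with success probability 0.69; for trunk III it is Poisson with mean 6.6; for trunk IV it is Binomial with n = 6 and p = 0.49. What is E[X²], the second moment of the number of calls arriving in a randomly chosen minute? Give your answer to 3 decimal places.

For each component E[X²] = Var + (mean)², giving I: 17.3237; II: 0.852972; III: 50.16; IV: 10.143.
Overall E[X²] = 0.2·17.3237 + 0.2·0.852972 + 0.4·50.16 + 0.2·10.143 = 25.7279.

25.728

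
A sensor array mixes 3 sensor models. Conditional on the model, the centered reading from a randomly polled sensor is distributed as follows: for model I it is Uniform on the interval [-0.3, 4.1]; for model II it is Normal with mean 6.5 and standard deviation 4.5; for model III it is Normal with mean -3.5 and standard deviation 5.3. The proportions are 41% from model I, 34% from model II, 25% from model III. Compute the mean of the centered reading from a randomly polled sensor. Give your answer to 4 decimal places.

Component means — I: 1.9; II: 6.5; III: -3.5.
E[X] = 0.41·1.9 + 0.34·6.5 + 0.25·-3.5 = 2.114.

2.1140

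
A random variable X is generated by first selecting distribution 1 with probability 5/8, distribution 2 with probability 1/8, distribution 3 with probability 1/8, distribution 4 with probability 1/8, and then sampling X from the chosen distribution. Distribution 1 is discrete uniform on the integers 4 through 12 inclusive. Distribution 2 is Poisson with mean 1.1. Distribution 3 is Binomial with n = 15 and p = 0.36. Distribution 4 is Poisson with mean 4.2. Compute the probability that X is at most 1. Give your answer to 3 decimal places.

0.099

Conditional on each component, P(X ≤ 1): 1: 0; 2: 0.699029; 3: 0.0116831; 4: 0.077977.
By total probability, P(X ≤ 1) = 0.625·0 + 0.125·0.699029 + 0.125·0.0116831 + 0.125·0.077977 = 0.0985862.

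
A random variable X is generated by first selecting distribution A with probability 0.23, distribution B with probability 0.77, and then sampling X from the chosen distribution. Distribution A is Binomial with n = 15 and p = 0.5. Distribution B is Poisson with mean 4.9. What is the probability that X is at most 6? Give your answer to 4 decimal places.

Conditional on each component, P(X ≤ 6): A: 0.303619; B: 0.776655.
By total probability, P(X ≤ 6) = 0.23·0.303619 + 0.77·0.776655 = 0.667857.

0.6679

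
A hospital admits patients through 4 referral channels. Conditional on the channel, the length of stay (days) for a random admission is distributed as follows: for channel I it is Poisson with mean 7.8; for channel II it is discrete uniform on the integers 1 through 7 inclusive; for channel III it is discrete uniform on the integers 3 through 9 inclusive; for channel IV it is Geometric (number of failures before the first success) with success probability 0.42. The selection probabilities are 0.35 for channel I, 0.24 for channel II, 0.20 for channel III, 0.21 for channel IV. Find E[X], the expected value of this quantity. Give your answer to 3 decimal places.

5.180

Component means — I: 7.8; II: 4; III: 6; IV: 1.38095.
E[X] = 0.35·7.8 + 0.24·4 + 0.2·6 + 0.21·1.38095 = 5.18.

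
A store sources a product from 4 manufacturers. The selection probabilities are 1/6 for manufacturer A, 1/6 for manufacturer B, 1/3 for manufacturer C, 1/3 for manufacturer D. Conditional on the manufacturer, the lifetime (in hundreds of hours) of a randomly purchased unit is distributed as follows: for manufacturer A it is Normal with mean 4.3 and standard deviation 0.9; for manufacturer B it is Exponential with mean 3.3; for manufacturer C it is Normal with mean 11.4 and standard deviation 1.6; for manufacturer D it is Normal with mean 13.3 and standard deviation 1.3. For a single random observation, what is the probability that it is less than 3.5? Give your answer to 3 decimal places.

0.140

Conditional on each manufacturer, P(X < 3.5): A: 0.187031; B: 0.653754; C: 3.95652e-07; D: 2.37588e-14.
By total probability, P(X < 3.5) = 0.166667·0.187031 + 0.166667·0.653754 + 0.333333·3.95652e-07 + 0.333333·2.37588e-14 = 0.140131.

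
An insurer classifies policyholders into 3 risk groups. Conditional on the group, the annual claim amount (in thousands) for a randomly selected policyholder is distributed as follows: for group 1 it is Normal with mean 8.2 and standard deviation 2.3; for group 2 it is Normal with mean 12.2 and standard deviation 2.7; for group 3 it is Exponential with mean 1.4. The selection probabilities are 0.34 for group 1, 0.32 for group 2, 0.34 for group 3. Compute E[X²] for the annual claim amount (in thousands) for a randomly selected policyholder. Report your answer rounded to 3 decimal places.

75.955

For each component E[X²] = Var + (mean)², giving 1: 72.53; 2: 156.13; 3: 3.92.
Overall E[X²] = 0.34·72.53 + 0.32·156.13 + 0.34·3.92 = 75.9546.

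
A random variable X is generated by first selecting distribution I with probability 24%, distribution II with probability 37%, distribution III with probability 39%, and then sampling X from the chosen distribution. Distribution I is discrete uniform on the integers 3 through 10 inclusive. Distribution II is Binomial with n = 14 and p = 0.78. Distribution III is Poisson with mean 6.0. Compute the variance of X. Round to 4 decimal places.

9.7401

Per component, I: μ=6.5, E[X²]=47.5; II: μ=10.92, E[X²]=121.649; III: μ=6, E[X²]=42.
E[X] = 0.24·6.5 + 0.37·10.92 + 0.39·6 = 7.9404.
E[X²] = 0.24·47.5 + 0.37·121.649 + 0.39·42 = 72.7901.
Var(X) = E[X²] − (E[X])² = 72.7901 − 63.05 = 9.7401.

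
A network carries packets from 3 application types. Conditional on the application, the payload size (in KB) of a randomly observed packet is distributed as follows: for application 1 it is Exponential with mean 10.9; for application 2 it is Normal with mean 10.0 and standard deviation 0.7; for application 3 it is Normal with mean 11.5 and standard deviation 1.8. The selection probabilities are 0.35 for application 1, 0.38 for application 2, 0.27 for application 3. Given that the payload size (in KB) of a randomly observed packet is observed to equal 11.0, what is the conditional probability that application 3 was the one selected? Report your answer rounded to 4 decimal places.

Likelihoods f(11.0 | ·): 1: 0.0334422; 2: 0.205426; 3: 0.213247.
Posterior ∝ prior × likelihood. Numerator for 3: 0.27·0.213247 = 0.0575766.
Normalizing constant: 0.35·0.0334422 + 0.38·0.205426 + 0.27·0.213247 = 0.147343.
P(3 | observation) = 0.0575766 / 0.147343 = 0.390766.

0.3908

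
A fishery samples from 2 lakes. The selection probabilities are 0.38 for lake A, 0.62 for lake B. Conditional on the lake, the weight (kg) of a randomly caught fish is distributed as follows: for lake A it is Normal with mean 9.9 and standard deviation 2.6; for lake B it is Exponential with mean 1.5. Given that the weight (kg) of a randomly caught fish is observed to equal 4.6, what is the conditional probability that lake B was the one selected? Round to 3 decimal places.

0.725

Likelihoods f(4.6 | ·): A: 0.0192141; B: 0.0310508.
Posterior ∝ prior × likelihood. Numerator for B: 0.62·0.0310508 = 0.0192515.
Normalizing constant: 0.38·0.0192141 + 0.62·0.0310508 = 0.0265528.
P(B | observation) = 0.0192515 / 0.0265528 = 0.725026.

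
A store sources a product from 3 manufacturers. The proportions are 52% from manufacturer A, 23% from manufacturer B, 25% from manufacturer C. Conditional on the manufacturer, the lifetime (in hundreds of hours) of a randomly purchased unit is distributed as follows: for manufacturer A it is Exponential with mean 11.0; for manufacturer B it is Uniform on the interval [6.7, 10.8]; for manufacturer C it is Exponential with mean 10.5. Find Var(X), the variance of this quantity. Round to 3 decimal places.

91.619

Per component, A: μ=11, E[X²]=242; B: μ=8.75, E[X²]=77.9633; C: μ=10.5, E[X²]=220.5.
E[X] = 0.52·11 + 0.23·8.75 + 0.25·10.5 = 10.3575.
E[X²] = 0.52·242 + 0.23·77.9633 + 0.25·220.5 = 198.897.
Var(X) = E[X²] − (E[X])² = 198.897 − 107.278 = 91.6188.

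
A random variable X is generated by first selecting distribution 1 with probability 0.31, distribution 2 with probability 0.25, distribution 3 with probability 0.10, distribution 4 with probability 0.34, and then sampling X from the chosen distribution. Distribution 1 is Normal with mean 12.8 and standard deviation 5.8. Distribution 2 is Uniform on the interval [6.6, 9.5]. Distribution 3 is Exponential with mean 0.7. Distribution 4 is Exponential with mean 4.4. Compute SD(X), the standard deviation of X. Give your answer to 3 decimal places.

5.823

Per component, 1: μ=12.8, E[X²]=197.48; 2: μ=8.05, E[X²]=65.5033; 3: μ=0.7, E[X²]=0.98; 4: μ=4.4, E[X²]=38.72.
E[X] = 0.31·12.8 + 0.25·8.05 + 0.1·0.7 + 0.34·4.4 = 7.5465.
E[X²] = 0.31·197.48 + 0.25·65.5033 + 0.1·0.98 + 0.34·38.72 = 90.8574.
Var(X) = E[X²] − (E[X])² = 90.8574 − 56.9497 = 33.9078.
SD(X) = √33.9078 = 5.82304.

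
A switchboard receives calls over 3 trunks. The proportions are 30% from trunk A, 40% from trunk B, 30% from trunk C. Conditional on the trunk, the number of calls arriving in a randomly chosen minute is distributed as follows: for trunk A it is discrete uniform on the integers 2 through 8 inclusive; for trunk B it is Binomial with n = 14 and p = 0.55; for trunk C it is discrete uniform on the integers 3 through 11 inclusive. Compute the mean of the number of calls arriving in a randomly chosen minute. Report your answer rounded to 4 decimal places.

Component means — A: 5; B: 7.7; C: 7.
E[X] = 0.3·5 + 0.4·7.7 + 0.3·7 = 6.68.

6.6800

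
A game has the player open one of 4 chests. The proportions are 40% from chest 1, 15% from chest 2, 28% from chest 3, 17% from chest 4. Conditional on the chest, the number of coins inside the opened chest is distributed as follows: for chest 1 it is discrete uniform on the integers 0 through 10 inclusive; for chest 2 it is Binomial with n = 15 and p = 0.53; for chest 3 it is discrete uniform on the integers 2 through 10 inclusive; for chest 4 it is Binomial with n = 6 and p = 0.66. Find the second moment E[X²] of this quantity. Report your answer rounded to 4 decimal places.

For each component E[X²] = Var + (mean)², giving 1: 35; 2: 66.939; 3: 42.6667; 4: 17.028.
Overall E[X²] = 0.4·35 + 0.15·66.939 + 0.28·42.6667 + 0.17·17.028 = 38.8823.

38.8823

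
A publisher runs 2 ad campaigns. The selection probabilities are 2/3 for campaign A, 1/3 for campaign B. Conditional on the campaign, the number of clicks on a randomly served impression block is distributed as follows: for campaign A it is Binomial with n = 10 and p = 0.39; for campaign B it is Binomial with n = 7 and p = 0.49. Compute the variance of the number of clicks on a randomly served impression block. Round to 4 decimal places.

2.2182

Per component, A: μ=3.9, E[X²]=17.589; B: μ=3.43, E[X²]=13.5142.
E[X] = 0.666667·3.9 + 0.333333·3.43 = 3.74333.
E[X²] = 0.666667·17.589 + 0.333333·13.5142 = 16.2307.
Var(X) = E[X²] − (E[X])² = 16.2307 − 14.0125 = 2.21819.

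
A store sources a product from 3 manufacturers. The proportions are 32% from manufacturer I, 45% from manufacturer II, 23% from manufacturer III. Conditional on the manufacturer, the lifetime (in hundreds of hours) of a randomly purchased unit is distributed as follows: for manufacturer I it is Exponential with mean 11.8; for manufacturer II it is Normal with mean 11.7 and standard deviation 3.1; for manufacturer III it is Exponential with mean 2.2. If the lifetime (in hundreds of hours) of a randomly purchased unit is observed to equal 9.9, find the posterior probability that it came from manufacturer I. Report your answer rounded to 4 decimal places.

Likelihoods f(9.9 | ·): I: 0.0366229; II: 0.108727; III: 0.00504954.
Posterior ∝ prior × likelihood. Numerator for I: 0.32·0.0366229 = 0.0117193.
Normalizing constant: 0.32·0.0366229 + 0.45·0.108727 + 0.23·0.00504954 = 0.0618079.
P(I | observation) = 0.0117193 / 0.0618079 = 0.189609.

0.1896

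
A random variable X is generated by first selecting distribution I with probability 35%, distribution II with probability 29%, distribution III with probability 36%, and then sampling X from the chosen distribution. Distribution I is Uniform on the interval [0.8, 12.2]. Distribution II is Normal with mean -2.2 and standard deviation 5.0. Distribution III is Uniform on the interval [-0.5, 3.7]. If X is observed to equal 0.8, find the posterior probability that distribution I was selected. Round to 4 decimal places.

Likelihoods f(0.8 | ·): I: 0.0877193; II: 0.0666449; III: 0.238095.
Posterior ∝ prior × likelihood. Numerator for I: 0.35·0.0877193 = 0.0307018.
Normalizing constant: 0.35·0.0877193 + 0.29·0.0666449 + 0.36·0.238095 = 0.135743.
P(I | observation) = 0.0307018 / 0.135743 = 0.226175.

0.2262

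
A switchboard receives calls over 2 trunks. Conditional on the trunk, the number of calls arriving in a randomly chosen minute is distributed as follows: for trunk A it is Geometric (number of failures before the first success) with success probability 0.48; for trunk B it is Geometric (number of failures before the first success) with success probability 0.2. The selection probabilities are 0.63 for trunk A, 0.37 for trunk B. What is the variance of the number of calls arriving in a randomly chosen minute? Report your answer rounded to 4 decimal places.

10.8048

Per component, A: μ=1.08333, E[X²]=3.43056; B: μ=4, E[X²]=36.
E[X] = 0.63·1.08333 + 0.37·4 = 2.1625.
E[X²] = 0.63·3.43056 + 0.37·36 = 15.4813.
Var(X) = E[X²] − (E[X])² = 15.4813 − 4.67641 = 10.8048.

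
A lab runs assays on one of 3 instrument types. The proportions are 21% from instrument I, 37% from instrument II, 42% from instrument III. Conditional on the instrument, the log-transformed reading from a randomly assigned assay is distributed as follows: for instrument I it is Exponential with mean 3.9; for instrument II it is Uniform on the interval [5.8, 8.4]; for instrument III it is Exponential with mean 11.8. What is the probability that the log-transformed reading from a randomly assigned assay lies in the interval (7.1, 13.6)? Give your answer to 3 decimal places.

Conditional on each instrument, P(7.1 < X < 13.6): I: 0.131356; II: 0.5; III: 0.232049.
By total probability, P(7.1 < X < 13.6) = 0.21·0.131356 + 0.37·0.5 + 0.42·0.232049 = 0.310045.

0.310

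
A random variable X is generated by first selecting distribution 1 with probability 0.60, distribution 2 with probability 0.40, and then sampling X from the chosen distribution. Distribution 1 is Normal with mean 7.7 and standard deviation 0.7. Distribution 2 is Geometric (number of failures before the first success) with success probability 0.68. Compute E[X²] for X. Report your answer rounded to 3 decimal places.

36.233

For each component E[X²] = Var + (mean)², giving 1: 59.78; 2: 0.913495.
Overall E[X²] = 0.6·59.78 + 0.4·0.913495 = 36.2334.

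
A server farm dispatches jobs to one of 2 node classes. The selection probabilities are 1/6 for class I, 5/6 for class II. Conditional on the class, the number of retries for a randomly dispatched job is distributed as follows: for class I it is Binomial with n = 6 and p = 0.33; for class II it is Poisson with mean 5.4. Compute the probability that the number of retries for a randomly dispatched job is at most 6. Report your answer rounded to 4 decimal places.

0.7514

Conditional on each class, P(X ≤ 6): I: 1; II: 0.701671.
By total probability, P(X ≤ 6) = 0.166667·1 + 0.833333·0.701671 = 0.751393.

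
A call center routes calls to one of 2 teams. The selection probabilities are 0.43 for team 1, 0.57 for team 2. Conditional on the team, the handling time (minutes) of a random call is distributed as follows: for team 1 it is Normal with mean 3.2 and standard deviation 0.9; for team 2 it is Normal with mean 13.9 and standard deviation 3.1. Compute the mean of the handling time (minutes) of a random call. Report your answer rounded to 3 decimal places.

Component means — 1: 3.2; 2: 13.9.
E[X] = 0.43·3.2 + 0.57·13.9 = 9.299.

9.299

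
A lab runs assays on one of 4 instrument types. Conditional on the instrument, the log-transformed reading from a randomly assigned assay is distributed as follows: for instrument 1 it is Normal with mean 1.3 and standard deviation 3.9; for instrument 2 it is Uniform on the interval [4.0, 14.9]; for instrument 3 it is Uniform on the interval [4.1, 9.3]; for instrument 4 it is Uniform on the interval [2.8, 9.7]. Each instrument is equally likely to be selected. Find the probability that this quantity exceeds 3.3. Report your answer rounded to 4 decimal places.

Conditional on each instrument, P(X > 3.3): 1: 0.304038; 2: 1; 3: 1; 4: 0.927536.
By total probability, P(X > 3.3) = 0.25·0.304038 + 0.25·1 + 0.25·1 + 0.25·0.927536 = 0.807894.

0.8079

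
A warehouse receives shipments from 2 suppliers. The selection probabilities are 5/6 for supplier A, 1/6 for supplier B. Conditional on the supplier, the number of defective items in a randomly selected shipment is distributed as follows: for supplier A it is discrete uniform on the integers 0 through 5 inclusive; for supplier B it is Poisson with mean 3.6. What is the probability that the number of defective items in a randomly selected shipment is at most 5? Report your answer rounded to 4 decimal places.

Conditional on each supplier, P(X ≤ 5): A: 1; B: 0.844119.
By total probability, P(X ≤ 5) = 0.833333·1 + 0.166667·0.844119 = 0.97402.

0.9740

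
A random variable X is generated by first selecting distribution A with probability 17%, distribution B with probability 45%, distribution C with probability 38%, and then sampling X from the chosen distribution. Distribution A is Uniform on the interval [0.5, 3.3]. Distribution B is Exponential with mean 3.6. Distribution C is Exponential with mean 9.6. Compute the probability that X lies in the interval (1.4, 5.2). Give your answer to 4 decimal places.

0.4216

Conditional on each component, P(1.4 < X < 5.2): A: 0.678571; B: 0.441932; C: 0.282524.
By total probability, P(1.4 < X < 5.2) = 0.17·0.678571 + 0.45·0.441932 + 0.38·0.282524 = 0.421586.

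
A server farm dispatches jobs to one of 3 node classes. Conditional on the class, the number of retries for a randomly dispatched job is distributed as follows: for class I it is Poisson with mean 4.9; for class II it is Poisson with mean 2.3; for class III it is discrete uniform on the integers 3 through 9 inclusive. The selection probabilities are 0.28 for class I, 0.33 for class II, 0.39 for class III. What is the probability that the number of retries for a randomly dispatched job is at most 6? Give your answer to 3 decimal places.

Conditional on each class, P(X ≤ 6): I: 0.776655; II: 0.990638; III: 0.571429.
By total probability, P(X ≤ 6) = 0.28·0.776655 + 0.33·0.990638 + 0.39·0.571429 = 0.767231.

0.767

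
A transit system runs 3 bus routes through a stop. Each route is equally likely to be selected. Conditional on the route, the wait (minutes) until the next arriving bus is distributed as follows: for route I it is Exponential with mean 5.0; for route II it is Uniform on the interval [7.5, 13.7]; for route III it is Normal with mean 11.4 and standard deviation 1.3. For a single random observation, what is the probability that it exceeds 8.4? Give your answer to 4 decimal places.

0.6769

Conditional on each route, P(X > 8.4): I: 0.186374; II: 0.854839; III: 0.989492.
By total probability, P(X > 8.4) = 0.333333·0.186374 + 0.333333·0.854839 + 0.333333·0.989492 = 0.676902.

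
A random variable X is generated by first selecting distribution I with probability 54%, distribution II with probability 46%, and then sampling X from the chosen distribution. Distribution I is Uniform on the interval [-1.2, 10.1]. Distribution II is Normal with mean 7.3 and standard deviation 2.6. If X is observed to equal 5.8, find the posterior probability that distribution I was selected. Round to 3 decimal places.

Likelihoods f(5.8 | ·): I: 0.0884956; II: 0.129916.
Posterior ∝ prior × likelihood. Numerator for I: 0.54·0.0884956 = 0.0477876.
Normalizing constant: 0.54·0.0884956 + 0.46·0.129916 = 0.107549.
P(I | observation) = 0.0477876 / 0.107549 = 0.444334.

0.444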